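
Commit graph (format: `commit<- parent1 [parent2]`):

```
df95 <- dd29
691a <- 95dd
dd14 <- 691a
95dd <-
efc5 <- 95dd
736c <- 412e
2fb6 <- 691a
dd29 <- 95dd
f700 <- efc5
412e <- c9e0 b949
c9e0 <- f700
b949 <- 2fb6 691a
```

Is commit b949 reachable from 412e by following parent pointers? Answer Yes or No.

Yes

Ancestors of 412e (commits reachable by following parents): {2fb6, 412e, 691a, 95dd, b949, c9e0, efc5, f700}.
b949 is in that set, so it is an ancestor of 412e.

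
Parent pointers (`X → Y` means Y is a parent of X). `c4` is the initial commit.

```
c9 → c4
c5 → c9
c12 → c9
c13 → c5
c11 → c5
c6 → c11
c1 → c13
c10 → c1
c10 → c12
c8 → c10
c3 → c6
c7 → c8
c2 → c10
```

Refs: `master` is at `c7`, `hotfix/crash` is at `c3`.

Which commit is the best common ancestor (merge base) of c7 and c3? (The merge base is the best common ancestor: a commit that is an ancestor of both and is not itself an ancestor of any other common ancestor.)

Ancestors of c7: {c1, c10, c12, c13, c4, c5, c7, c8, c9}.
Ancestors of c3: {c11, c3, c4, c5, c6, c9}.
Common ancestors: {c4, c5, c9}.
Among these, c5 is not an ancestor of any other common ancestor — it is the merge base.

c5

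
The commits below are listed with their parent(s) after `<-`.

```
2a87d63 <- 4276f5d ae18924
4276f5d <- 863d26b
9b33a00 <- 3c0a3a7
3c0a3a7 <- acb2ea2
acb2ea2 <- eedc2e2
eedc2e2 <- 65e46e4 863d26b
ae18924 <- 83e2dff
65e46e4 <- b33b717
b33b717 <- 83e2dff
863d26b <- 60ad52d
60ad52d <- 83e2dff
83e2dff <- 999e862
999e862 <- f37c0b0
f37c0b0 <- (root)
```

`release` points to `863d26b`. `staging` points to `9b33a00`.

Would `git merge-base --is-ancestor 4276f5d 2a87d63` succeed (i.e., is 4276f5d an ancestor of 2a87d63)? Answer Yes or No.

Yes

Ancestors of 2a87d63 (commits reachable by following parents): {2a87d63, 4276f5d, 60ad52d, 83e2dff, 863d26b, 999e862, ae18924, f37c0b0}.
4276f5d is in that set, so it is an ancestor of 2a87d63.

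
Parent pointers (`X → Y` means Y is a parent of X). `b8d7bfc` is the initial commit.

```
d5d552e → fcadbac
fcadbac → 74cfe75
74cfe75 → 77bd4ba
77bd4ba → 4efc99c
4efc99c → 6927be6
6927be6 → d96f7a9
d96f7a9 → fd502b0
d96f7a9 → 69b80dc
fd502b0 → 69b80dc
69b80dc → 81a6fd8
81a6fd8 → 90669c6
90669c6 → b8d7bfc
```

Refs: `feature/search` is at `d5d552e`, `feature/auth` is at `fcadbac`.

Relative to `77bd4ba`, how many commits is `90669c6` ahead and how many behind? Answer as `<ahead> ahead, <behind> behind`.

0 ahead, 7 behind

Reachable from 90669c6: {90669c6, b8d7bfc}.
Reachable from 77bd4ba: {4efc99c, 6927be6, 69b80dc, 77bd4ba, 81a6fd8, 90669c6, b8d7bfc, d96f7a9, fd502b0}.
Only in 90669c6's history (ahead): {} — 0.
Only in 77bd4ba's history (behind): {4efc99c, 6927be6, 69b80dc, 77bd4ba, 81a6fd8, d96f7a9, fd502b0} — 7.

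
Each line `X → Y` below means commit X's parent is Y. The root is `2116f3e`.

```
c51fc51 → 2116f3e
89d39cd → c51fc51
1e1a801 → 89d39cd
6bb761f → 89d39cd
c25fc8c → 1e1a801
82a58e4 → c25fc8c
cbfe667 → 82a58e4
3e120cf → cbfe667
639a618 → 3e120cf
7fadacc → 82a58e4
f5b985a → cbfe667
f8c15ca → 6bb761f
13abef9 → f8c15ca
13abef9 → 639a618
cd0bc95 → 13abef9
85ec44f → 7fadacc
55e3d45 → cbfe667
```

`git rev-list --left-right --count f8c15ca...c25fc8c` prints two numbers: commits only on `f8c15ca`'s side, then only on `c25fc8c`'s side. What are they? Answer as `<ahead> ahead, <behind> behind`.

2 ahead, 2 behind

Reachable from f8c15ca: {2116f3e, 6bb761f, 89d39cd, c51fc51, f8c15ca}.
Reachable from c25fc8c: {1e1a801, 2116f3e, 89d39cd, c25fc8c, c51fc51}.
Only in f8c15ca's history (ahead): {6bb761f, f8c15ca} — 2.
Only in c25fc8c's history (behind): {1e1a801, c25fc8c} — 2.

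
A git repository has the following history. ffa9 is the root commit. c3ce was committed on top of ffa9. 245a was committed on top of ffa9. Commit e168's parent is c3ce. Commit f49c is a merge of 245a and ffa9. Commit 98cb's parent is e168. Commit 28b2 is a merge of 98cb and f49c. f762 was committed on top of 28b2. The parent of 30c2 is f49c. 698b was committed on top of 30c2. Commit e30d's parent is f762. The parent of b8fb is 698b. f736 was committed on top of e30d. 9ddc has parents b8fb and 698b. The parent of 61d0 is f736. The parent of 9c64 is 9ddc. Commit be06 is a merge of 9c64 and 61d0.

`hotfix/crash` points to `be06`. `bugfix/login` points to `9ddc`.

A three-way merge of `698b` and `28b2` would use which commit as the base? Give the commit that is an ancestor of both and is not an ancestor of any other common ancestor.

f49c

Ancestors of 698b: {245a, 30c2, 698b, f49c, ffa9}.
Ancestors of 28b2: {245a, 28b2, 98cb, c3ce, e168, f49c, ffa9}.
Common ancestors: {245a, f49c, ffa9}.
Among these, f49c is not an ancestor of any other common ancestor — it is the merge base.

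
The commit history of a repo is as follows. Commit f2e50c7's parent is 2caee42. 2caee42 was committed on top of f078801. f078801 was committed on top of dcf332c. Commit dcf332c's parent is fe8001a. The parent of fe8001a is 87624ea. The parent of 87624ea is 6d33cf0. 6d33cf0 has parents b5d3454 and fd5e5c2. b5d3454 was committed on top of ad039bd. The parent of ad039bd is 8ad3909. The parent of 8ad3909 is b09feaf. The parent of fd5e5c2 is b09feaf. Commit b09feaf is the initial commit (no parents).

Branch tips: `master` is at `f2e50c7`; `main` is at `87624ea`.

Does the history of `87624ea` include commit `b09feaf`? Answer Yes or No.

Ancestors of 87624ea (commits reachable by following parents): {6d33cf0, 87624ea, 8ad3909, ad039bd, b09feaf, b5d3454, fd5e5c2}.
b09feaf is in that set, so it is an ancestor of 87624ea.

Yes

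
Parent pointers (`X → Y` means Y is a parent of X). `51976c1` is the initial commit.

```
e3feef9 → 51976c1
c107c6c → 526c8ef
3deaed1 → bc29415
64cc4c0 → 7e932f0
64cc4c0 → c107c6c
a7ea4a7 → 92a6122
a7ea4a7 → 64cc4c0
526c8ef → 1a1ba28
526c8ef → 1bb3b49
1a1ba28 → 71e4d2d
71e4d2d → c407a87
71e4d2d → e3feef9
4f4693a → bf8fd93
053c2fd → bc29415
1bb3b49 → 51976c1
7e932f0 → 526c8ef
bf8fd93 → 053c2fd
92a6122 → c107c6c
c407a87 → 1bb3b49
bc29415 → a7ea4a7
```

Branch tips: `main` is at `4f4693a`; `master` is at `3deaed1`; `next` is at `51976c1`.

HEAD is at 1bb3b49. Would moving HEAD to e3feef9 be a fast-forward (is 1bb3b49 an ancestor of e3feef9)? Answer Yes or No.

No

A fast-forward from 1bb3b49 to e3feef9 is possible iff 1bb3b49 is an ancestor of e3feef9.
Ancestors of e3feef9: {51976c1, e3feef9}.
1bb3b49 is not among them, so fast-forward is not possible.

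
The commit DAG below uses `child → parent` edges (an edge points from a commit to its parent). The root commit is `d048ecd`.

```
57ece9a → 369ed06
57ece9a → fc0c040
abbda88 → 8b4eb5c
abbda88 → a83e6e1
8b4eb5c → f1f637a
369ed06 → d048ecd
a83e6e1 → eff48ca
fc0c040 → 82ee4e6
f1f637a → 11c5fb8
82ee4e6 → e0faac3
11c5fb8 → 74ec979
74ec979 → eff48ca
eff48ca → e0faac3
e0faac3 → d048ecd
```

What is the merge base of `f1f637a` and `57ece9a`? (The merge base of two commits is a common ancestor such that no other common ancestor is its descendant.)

e0faac3

Ancestors of f1f637a: {11c5fb8, 74ec979, d048ecd, e0faac3, eff48ca, f1f637a}.
Ancestors of 57ece9a: {369ed06, 57ece9a, 82ee4e6, d048ecd, e0faac3, fc0c040}.
Common ancestors: {d048ecd, e0faac3}.
Among these, e0faac3 is not an ancestor of any other common ancestor — it is the merge base.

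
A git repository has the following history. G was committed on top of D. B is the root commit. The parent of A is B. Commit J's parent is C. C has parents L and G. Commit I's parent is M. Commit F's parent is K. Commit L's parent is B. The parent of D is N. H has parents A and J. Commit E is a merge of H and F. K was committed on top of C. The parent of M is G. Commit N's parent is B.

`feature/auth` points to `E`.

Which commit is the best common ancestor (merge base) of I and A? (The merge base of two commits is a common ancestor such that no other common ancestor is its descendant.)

Ancestors of I: {B, D, G, I, M, N}.
Ancestors of A: {A, B}.
Common ancestors: {B}.
The only common ancestor is B, so it is the merge base.

B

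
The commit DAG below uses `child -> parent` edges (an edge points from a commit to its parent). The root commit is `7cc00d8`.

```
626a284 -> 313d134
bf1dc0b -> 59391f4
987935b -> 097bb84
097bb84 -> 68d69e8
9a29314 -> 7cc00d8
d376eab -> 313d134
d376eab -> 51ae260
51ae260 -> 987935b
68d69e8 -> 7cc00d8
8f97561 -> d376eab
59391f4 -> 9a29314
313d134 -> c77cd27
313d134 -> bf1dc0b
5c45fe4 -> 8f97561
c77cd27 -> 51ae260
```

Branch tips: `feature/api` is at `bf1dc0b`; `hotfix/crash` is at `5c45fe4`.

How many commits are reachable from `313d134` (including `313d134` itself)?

10

Walking parent pointers from 313d134: reachable set = {097bb84, 313d134, 51ae260, 59391f4, 68d69e8, 7cc00d8, 987935b, 9a29314, bf1dc0b, c77cd27}.
That is 10 commits.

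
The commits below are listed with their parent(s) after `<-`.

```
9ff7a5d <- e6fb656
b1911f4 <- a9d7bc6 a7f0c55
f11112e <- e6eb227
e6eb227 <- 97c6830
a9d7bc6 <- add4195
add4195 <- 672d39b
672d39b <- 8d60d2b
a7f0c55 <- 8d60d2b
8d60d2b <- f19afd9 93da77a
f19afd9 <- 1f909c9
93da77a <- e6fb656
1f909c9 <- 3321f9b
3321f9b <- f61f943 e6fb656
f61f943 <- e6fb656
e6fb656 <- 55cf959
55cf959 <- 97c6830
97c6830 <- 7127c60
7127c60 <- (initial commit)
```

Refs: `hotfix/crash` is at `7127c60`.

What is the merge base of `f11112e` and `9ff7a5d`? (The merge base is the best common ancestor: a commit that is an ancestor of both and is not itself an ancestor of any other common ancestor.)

Ancestors of f11112e: {7127c60, 97c6830, e6eb227, f11112e}.
Ancestors of 9ff7a5d: {55cf959, 7127c60, 97c6830, 9ff7a5d, e6fb656}.
Common ancestors: {7127c60, 97c6830}.
Among these, 97c6830 is not an ancestor of any other common ancestor — it is the merge base.

97c6830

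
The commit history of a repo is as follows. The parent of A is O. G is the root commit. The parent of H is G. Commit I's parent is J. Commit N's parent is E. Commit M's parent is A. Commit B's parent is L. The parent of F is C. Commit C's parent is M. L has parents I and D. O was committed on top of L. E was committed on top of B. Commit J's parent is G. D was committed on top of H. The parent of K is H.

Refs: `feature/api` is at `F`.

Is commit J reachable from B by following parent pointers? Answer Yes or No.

Ancestors of B (commits reachable by following parents): {B, D, G, H, I, J, L}.
J is in that set, so it is an ancestor of B.

Yes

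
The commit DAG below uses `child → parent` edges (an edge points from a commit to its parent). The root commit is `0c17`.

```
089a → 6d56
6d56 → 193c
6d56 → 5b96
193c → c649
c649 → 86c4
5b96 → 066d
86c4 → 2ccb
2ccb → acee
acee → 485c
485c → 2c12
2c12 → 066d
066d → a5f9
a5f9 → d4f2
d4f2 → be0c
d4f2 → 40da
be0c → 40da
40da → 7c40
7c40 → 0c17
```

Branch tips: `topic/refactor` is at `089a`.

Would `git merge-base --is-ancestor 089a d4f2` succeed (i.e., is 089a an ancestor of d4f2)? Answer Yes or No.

No

Ancestors of d4f2: {0c17, 40da, 7c40, be0c, d4f2}.
089a is not in that set, so it is not an ancestor of d4f2.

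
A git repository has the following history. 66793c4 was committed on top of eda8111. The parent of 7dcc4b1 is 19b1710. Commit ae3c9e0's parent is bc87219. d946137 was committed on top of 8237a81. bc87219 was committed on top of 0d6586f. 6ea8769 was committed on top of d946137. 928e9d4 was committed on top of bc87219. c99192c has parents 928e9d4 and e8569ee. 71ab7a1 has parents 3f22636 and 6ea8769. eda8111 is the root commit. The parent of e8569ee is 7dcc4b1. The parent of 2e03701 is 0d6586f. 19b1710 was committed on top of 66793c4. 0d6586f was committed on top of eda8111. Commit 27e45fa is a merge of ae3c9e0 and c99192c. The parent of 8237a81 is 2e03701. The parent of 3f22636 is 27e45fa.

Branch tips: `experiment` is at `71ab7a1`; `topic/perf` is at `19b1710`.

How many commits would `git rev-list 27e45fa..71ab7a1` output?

Reachable from 71ab7a1: {0d6586f, 19b1710, 27e45fa, 2e03701, 3f22636, 66793c4, 6ea8769, 71ab7a1, 7dcc4b1, 8237a81, 928e9d4, ae3c9e0, bc87219, c99192c, d946137, e8569ee, eda8111}.
Reachable from 27e45fa: {0d6586f, 19b1710, 27e45fa, 66793c4, 7dcc4b1, 928e9d4, ae3c9e0, bc87219, c99192c, e8569ee, eda8111}.
In 71ab7a1's history but not 27e45fa's: {2e03701, 3f22636, 6ea8769, 71ab7a1, 8237a81, d946137} — 6 commits.

6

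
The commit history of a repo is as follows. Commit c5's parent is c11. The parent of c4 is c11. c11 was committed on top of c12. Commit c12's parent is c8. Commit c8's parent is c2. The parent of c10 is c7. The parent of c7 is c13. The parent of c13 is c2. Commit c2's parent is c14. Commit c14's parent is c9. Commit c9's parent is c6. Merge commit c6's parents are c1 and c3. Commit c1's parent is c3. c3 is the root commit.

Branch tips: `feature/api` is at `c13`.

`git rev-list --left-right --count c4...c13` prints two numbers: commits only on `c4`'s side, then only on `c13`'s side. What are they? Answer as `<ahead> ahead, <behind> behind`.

Reachable from c4: {c1, c11, c12, c14, c2, c3, c4, c6, c8, c9}.
Reachable from c13: {c1, c13, c14, c2, c3, c6, c9}.
Only in c4's history (ahead): {c11, c12, c4, c8} — 4.
Only in c13's history (behind): {c13} — 1.

4 ahead, 1 behind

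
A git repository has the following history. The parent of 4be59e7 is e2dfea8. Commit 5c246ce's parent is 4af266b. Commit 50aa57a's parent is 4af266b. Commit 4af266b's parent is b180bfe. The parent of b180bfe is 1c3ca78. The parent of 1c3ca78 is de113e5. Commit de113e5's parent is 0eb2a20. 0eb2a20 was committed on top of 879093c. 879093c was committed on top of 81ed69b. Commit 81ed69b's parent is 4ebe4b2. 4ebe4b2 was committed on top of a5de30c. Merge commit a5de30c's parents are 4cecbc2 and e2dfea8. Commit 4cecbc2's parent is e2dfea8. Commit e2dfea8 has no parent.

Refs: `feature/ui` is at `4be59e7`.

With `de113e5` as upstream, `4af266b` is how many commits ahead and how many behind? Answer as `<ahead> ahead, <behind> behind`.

3 ahead, 0 behind

Reachable from 4af266b: {0eb2a20, 1c3ca78, 4af266b, 4cecbc2, 4ebe4b2, 81ed69b, 879093c, a5de30c, b180bfe, de113e5, e2dfea8}.
Reachable from de113e5: {0eb2a20, 4cecbc2, 4ebe4b2, 81ed69b, 879093c, a5de30c, de113e5, e2dfea8}.
Only in 4af266b's history (ahead): {1c3ca78, 4af266b, b180bfe} — 3.
Only in de113e5's history (behind): {} — 0.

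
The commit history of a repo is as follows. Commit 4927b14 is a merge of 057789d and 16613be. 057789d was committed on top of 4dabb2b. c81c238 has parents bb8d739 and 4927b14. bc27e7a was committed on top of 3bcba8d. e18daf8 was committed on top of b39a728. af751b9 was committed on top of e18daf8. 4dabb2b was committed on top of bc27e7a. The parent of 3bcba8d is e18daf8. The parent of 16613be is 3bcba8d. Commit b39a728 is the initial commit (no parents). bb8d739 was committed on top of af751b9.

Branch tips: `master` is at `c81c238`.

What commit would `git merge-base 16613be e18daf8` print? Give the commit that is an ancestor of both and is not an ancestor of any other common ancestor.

e18daf8

Ancestors of 16613be: {16613be, 3bcba8d, b39a728, e18daf8}.
Ancestors of e18daf8: {b39a728, e18daf8}.
Common ancestors: {b39a728, e18daf8}.
Among these, e18daf8 is not an ancestor of any other common ancestor — it is the merge base.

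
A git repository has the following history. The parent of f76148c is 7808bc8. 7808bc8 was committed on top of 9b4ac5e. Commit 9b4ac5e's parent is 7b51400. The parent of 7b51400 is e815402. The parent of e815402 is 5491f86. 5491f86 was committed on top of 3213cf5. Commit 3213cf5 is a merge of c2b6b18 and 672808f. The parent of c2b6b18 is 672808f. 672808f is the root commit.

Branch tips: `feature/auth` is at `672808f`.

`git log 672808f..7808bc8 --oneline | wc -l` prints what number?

Reachable from 7808bc8: {3213cf5, 5491f86, 672808f, 7808bc8, 7b51400, 9b4ac5e, c2b6b18, e815402}.
Reachable from 672808f: {672808f}.
In 7808bc8's history but not 672808f's: {3213cf5, 5491f86, 7808bc8, 7b51400, 9b4ac5e, c2b6b18, e815402} — 7 commits.

7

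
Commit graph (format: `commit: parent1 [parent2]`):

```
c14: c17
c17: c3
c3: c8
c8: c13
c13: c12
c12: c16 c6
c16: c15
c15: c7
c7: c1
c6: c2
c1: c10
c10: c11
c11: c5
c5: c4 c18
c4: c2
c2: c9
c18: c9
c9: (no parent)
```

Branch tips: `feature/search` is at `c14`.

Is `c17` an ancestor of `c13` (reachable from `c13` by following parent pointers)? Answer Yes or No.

No

Ancestors of c13: {c1, c10, c11, c12, c13, c15, c16, c18, c2, c4, c5, c6, c7, c9}.
c17 is not in that set, so it is not an ancestor of c13.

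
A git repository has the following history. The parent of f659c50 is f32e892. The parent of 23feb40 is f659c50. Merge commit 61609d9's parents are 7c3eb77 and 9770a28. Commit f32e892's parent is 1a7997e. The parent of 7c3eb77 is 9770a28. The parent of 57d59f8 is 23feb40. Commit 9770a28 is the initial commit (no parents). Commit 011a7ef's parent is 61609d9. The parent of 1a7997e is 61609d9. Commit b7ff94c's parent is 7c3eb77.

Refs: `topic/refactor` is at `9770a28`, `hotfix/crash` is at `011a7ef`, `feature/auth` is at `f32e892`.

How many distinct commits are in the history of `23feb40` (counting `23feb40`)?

Walking parent pointers from 23feb40: reachable set = {1a7997e, 23feb40, 61609d9, 7c3eb77, 9770a28, f32e892, f659c50}.
That is 7 commits.

7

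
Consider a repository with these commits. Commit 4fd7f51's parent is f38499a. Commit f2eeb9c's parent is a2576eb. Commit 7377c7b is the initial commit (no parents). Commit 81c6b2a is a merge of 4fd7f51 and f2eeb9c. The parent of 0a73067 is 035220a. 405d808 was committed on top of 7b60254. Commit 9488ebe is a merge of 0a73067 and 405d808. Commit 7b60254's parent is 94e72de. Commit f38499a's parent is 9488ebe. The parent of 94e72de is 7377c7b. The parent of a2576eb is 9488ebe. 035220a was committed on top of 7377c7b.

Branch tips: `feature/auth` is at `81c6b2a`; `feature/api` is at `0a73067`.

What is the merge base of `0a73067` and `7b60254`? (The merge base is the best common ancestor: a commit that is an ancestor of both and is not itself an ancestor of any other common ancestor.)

7377c7b

Ancestors of 0a73067: {035220a, 0a73067, 7377c7b}.
Ancestors of 7b60254: {7377c7b, 7b60254, 94e72de}.
Common ancestors: {7377c7b}.
The only common ancestor is 7377c7b, so it is the merge base.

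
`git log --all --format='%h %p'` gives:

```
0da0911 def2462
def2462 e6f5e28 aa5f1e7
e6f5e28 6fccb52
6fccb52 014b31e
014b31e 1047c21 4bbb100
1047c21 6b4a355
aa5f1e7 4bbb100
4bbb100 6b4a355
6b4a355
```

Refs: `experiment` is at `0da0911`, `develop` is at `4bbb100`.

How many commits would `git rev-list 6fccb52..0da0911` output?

Reachable from 0da0911: {014b31e, 0da0911, 1047c21, 4bbb100, 6b4a355, 6fccb52, aa5f1e7, def2462, e6f5e28}.
Reachable from 6fccb52: {014b31e, 1047c21, 4bbb100, 6b4a355, 6fccb52}.
In 0da0911's history but not 6fccb52's: {0da0911, aa5f1e7, def2462, e6f5e28} — 4 commits.

4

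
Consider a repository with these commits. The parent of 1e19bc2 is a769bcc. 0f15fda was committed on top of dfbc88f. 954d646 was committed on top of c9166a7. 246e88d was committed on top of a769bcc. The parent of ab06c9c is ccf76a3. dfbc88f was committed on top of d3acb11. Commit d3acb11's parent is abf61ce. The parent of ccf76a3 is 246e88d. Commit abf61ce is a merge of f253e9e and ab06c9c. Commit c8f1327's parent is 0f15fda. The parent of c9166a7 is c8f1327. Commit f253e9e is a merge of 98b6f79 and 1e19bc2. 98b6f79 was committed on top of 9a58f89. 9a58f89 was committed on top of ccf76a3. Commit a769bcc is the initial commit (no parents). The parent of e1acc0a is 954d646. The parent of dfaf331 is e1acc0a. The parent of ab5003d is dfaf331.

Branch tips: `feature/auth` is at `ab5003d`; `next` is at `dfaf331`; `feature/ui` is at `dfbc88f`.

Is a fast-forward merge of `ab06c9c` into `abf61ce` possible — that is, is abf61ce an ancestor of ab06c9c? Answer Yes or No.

No

A fast-forward from abf61ce to ab06c9c is possible iff abf61ce is an ancestor of ab06c9c.
Ancestors of ab06c9c: {246e88d, a769bcc, ab06c9c, ccf76a3}.
abf61ce is not among them, so fast-forward is not possible.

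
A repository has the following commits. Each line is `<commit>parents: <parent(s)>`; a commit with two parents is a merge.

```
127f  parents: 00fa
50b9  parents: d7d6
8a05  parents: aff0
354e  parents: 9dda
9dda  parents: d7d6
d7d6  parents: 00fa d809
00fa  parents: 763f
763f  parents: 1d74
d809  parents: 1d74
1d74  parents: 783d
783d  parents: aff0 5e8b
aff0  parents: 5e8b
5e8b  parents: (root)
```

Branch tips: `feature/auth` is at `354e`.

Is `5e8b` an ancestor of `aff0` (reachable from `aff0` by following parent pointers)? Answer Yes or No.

Ancestors of aff0 (commits reachable by following parents): {5e8b, aff0}.
5e8b is in that set, so it is an ancestor of aff0.

Yes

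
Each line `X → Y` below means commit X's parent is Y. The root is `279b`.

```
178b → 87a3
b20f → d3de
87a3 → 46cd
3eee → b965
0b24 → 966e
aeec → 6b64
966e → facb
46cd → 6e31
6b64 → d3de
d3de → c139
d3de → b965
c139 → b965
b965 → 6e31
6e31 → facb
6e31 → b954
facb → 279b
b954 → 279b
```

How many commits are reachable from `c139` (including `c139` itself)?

Walking parent pointers from c139: reachable set = {279b, 6e31, b954, b965, c139, facb}.
That is 6 commits.

6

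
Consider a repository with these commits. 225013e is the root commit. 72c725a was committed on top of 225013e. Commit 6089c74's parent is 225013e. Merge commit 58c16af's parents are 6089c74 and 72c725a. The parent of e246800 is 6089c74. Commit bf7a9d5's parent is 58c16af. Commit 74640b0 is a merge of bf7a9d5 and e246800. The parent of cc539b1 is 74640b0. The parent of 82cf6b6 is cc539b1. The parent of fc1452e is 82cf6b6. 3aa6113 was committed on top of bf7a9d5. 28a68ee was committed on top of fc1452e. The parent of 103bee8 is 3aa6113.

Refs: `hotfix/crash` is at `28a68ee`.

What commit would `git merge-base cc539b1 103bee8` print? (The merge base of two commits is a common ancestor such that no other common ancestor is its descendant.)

Ancestors of cc539b1: {225013e, 58c16af, 6089c74, 72c725a, 74640b0, bf7a9d5, cc539b1, e246800}.
Ancestors of 103bee8: {103bee8, 225013e, 3aa6113, 58c16af, 6089c74, 72c725a, bf7a9d5}.
Common ancestors: {225013e, 58c16af, 6089c74, 72c725a, bf7a9d5}.
Among these, bf7a9d5 is not an ancestor of any other common ancestor — it is the merge base.

bf7a9d5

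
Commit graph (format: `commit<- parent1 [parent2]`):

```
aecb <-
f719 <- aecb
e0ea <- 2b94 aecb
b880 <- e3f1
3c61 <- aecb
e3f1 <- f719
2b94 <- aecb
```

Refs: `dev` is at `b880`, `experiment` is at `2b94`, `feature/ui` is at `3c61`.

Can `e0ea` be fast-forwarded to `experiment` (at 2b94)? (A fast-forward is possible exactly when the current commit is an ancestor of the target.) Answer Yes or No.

A fast-forward from e0ea to 2b94 is possible iff e0ea is an ancestor of 2b94.
Ancestors of 2b94: {2b94, aecb}.
e0ea is not among them, so fast-forward is not possible.

No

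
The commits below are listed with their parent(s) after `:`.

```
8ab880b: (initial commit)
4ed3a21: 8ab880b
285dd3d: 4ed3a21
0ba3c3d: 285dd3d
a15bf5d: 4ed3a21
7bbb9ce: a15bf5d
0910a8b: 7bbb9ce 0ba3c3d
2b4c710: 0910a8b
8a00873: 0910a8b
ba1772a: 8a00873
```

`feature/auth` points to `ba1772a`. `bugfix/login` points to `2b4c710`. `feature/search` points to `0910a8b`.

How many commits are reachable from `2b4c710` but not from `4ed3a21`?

Reachable from 2b4c710: {0910a8b, 0ba3c3d, 285dd3d, 2b4c710, 4ed3a21, 7bbb9ce, 8ab880b, a15bf5d}.
Reachable from 4ed3a21: {4ed3a21, 8ab880b}.
In 2b4c710's history but not 4ed3a21's: {0910a8b, 0ba3c3d, 285dd3d, 2b4c710, 7bbb9ce, a15bf5d} — 6 commits.

6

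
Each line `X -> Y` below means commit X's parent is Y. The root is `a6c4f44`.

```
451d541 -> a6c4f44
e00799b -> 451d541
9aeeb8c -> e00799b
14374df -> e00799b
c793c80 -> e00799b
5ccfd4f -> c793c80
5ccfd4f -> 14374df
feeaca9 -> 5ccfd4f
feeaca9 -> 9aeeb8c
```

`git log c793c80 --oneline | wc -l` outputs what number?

4

Walking parent pointers from c793c80: reachable set = {451d541, a6c4f44, c793c80, e00799b}.
That is 4 commits.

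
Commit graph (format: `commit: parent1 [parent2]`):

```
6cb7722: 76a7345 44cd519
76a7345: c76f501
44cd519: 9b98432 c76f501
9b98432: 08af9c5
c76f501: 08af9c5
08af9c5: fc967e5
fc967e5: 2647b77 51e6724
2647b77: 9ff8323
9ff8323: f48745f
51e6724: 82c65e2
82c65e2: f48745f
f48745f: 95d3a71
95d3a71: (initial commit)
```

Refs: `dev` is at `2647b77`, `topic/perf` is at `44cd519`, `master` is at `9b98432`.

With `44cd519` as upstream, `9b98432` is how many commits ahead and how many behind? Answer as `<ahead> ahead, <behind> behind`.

Reachable from 9b98432: {08af9c5, 2647b77, 51e6724, 82c65e2, 95d3a71, 9b98432, 9ff8323, f48745f, fc967e5}.
Reachable from 44cd519: {08af9c5, 2647b77, 44cd519, 51e6724, 82c65e2, 95d3a71, 9b98432, 9ff8323, c76f501, f48745f, fc967e5}.
Only in 9b98432's history (ahead): {} — 0.
Only in 44cd519's history (behind): {44cd519, c76f501} — 2.

0 ahead, 2 behind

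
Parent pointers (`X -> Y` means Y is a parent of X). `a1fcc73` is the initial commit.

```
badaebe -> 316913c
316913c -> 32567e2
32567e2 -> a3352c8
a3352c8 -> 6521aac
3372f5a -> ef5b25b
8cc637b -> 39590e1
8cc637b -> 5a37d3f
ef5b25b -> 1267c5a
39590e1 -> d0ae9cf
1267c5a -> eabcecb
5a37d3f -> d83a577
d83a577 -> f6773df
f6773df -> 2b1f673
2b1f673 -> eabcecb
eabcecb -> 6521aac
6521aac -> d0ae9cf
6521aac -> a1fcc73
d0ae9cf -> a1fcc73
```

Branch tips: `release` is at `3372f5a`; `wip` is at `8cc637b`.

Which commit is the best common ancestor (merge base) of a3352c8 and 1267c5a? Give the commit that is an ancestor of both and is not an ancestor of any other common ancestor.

6521aac

Ancestors of a3352c8: {6521aac, a1fcc73, a3352c8, d0ae9cf}.
Ancestors of 1267c5a: {1267c5a, 6521aac, a1fcc73, d0ae9cf, eabcecb}.
Common ancestors: {6521aac, a1fcc73, d0ae9cf}.
Among these, 6521aac is not an ancestor of any other common ancestor — it is the merge base.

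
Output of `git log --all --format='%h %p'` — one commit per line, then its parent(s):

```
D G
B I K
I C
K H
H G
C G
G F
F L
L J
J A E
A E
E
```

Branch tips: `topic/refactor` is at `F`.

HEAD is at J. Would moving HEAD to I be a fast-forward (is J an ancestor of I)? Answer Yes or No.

Yes

A fast-forward from J to I is possible iff J is an ancestor of I.
Ancestors of I: {A, C, E, F, G, I, J, L}.
J is among them, so fast-forward is possible.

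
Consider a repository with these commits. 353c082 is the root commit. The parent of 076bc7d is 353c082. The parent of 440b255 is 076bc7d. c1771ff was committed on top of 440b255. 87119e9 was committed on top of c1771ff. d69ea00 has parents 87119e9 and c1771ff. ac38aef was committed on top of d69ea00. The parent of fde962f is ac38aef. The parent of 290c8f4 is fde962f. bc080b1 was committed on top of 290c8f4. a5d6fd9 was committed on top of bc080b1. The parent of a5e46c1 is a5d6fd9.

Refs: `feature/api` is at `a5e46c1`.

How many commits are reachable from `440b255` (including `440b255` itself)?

Walking parent pointers from 440b255: reachable set = {076bc7d, 353c082, 440b255}.
That is 3 commits.

3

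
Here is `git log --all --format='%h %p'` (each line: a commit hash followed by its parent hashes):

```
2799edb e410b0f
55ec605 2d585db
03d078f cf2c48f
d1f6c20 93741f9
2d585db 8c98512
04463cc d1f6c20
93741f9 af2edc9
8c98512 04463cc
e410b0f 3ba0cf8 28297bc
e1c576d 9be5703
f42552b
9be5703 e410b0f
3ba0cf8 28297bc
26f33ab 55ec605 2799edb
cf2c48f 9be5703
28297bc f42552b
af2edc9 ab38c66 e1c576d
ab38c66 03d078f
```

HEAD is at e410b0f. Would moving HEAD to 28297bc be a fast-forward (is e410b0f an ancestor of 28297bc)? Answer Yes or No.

A fast-forward from e410b0f to 28297bc is possible iff e410b0f is an ancestor of 28297bc.
Ancestors of 28297bc: {28297bc, f42552b}.
e410b0f is not among them, so fast-forward is not possible.

No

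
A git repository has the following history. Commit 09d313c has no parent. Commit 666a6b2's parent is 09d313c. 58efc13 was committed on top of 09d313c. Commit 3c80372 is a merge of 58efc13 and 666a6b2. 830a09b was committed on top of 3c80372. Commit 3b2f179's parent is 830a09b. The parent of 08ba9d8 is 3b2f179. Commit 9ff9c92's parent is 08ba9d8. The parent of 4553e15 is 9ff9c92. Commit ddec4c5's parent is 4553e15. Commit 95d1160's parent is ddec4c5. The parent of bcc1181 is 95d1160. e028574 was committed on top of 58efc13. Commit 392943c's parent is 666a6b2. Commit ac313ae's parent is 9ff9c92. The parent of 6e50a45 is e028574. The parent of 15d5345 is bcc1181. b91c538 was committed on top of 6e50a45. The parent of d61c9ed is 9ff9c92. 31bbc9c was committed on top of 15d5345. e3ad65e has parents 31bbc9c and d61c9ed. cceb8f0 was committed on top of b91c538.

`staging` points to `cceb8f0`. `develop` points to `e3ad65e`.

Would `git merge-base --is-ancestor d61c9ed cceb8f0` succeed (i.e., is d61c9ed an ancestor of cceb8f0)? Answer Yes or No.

No

Ancestors of cceb8f0: {09d313c, 58efc13, 6e50a45, b91c538, cceb8f0, e028574}.
d61c9ed is not in that set, so it is not an ancestor of cceb8f0.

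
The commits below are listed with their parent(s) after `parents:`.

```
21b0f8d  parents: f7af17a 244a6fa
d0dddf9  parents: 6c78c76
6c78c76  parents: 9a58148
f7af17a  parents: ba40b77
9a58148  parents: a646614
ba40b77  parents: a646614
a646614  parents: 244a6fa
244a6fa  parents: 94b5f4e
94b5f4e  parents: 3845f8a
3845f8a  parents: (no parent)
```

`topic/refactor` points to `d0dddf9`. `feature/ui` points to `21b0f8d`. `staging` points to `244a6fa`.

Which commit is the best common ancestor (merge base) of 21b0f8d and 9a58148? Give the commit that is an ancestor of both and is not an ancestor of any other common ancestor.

Ancestors of 21b0f8d: {21b0f8d, 244a6fa, 3845f8a, 94b5f4e, a646614, ba40b77, f7af17a}.
Ancestors of 9a58148: {244a6fa, 3845f8a, 94b5f4e, 9a58148, a646614}.
Common ancestors: {244a6fa, 3845f8a, 94b5f4e, a646614}.
Among these, a646614 is not an ancestor of any other common ancestor — it is the merge base.

a646614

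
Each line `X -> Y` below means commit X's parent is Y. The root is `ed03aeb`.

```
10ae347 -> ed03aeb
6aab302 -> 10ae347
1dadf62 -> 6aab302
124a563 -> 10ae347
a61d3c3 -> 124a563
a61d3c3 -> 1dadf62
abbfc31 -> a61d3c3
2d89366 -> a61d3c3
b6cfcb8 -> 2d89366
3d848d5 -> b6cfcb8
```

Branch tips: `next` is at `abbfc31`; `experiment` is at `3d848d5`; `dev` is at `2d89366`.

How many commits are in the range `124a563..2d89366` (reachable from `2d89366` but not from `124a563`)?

4

Reachable from 2d89366: {10ae347, 124a563, 1dadf62, 2d89366, 6aab302, a61d3c3, ed03aeb}.
Reachable from 124a563: {10ae347, 124a563, ed03aeb}.
In 2d89366's history but not 124a563's: {1dadf62, 2d89366, 6aab302, a61d3c3} — 4 commits.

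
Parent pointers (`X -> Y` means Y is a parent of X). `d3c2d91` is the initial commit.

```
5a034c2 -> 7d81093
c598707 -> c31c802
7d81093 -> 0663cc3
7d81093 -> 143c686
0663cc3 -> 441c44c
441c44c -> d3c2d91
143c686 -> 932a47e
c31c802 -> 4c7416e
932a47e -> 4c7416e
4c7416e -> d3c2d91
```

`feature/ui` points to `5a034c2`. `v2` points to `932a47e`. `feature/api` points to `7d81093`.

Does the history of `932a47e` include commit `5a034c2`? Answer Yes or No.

No

Ancestors of 932a47e: {4c7416e, 932a47e, d3c2d91}.
5a034c2 is not in that set, so it is not an ancestor of 932a47e.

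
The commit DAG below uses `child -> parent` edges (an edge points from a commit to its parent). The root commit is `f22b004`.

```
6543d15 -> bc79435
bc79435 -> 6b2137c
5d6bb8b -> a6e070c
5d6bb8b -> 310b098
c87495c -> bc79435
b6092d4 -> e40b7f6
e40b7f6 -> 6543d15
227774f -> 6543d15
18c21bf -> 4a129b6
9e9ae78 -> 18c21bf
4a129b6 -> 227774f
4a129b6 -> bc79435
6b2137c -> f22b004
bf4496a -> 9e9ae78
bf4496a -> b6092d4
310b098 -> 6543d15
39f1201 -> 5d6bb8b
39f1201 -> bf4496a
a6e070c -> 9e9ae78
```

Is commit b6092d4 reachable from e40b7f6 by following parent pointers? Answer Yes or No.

No

Ancestors of e40b7f6: {6543d15, 6b2137c, bc79435, e40b7f6, f22b004}.
b6092d4 is not in that set, so it is not an ancestor of e40b7f6.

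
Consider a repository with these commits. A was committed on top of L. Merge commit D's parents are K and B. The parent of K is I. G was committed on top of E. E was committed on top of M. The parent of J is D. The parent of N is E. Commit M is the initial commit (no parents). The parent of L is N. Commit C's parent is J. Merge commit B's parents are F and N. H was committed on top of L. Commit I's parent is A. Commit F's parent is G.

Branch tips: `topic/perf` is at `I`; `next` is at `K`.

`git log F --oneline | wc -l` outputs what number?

4

Walking parent pointers from F: reachable set = {E, F, G, M}.
That is 4 commits.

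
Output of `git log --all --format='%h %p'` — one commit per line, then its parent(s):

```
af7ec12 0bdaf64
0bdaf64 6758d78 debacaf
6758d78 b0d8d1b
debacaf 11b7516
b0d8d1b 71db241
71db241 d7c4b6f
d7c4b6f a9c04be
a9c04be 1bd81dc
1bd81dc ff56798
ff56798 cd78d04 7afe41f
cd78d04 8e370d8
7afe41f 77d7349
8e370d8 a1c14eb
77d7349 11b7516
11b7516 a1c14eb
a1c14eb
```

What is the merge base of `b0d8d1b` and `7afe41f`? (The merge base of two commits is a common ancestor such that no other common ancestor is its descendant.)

Ancestors of b0d8d1b: {11b7516, 1bd81dc, 71db241, 77d7349, 7afe41f, 8e370d8, a1c14eb, a9c04be, b0d8d1b, cd78d04, d7c4b6f, ff56798}.
Ancestors of 7afe41f: {11b7516, 77d7349, 7afe41f, a1c14eb}.
Common ancestors: {11b7516, 77d7349, 7afe41f, a1c14eb}.
Among these, 7afe41f is not an ancestor of any other common ancestor — it is the merge base.

7afe41f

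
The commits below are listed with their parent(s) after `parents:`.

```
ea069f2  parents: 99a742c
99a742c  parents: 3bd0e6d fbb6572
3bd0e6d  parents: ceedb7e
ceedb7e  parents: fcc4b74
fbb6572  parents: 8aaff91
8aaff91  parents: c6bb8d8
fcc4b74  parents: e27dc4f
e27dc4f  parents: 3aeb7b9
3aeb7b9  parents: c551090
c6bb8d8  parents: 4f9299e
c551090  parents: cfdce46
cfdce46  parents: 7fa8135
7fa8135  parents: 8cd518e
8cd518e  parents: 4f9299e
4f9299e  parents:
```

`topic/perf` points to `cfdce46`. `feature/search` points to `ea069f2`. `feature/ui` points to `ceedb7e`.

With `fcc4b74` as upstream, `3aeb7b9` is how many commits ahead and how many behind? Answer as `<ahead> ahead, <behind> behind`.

0 ahead, 2 behind

Reachable from 3aeb7b9: {3aeb7b9, 4f9299e, 7fa8135, 8cd518e, c551090, cfdce46}.
Reachable from fcc4b74: {3aeb7b9, 4f9299e, 7fa8135, 8cd518e, c551090, cfdce46, e27dc4f, fcc4b74}.
Only in 3aeb7b9's history (ahead): {} — 0.
Only in fcc4b74's history (behind): {e27dc4f, fcc4b74} — 2.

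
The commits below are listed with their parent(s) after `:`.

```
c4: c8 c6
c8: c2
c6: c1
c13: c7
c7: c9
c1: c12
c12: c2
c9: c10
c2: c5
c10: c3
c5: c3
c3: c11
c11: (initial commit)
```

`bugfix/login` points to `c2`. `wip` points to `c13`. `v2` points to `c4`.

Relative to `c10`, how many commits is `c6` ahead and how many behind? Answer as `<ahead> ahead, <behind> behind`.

5 ahead, 1 behind

Reachable from c6: {c1, c11, c12, c2, c3, c5, c6}.
Reachable from c10: {c10, c11, c3}.
Only in c6's history (ahead): {c1, c12, c2, c5, c6} — 5.
Only in c10's history (behind): {c10} — 1.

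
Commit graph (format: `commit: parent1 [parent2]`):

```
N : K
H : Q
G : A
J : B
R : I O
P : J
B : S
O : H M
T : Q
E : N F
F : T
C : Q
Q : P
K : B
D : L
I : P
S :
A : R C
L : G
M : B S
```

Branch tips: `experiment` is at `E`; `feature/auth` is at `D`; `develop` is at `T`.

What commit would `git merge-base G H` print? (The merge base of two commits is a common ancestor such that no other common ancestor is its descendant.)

Ancestors of G: {A, B, C, G, H, I, J, M, O, P, Q, R, S}.
Ancestors of H: {B, H, J, P, Q, S}.
Common ancestors: {B, H, J, P, Q, S}.
Among these, H is not an ancestor of any other common ancestor — it is the merge base.

H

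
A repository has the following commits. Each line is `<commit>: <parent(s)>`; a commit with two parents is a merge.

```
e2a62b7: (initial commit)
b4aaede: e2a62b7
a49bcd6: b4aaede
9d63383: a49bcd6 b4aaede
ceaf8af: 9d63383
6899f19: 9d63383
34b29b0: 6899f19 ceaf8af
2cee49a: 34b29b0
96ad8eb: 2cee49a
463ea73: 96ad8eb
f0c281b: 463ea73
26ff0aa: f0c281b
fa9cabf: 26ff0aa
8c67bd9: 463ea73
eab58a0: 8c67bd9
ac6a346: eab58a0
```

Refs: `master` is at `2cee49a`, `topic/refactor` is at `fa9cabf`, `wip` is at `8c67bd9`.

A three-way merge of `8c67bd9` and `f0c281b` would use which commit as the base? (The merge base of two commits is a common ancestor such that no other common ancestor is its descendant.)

463ea73

Ancestors of 8c67bd9: {2cee49a, 34b29b0, 463ea73, 6899f19, 8c67bd9, 96ad8eb, 9d63383, a49bcd6, b4aaede, ceaf8af, e2a62b7}.
Ancestors of f0c281b: {2cee49a, 34b29b0, 463ea73, 6899f19, 96ad8eb, 9d63383, a49bcd6, b4aaede, ceaf8af, e2a62b7, f0c281b}.
Common ancestors: {2cee49a, 34b29b0, 463ea73, 6899f19, 96ad8eb, 9d63383, a49bcd6, b4aaede, ceaf8af, e2a62b7}.
Among these, 463ea73 is not an ancestor of any other common ancestor — it is the merge base.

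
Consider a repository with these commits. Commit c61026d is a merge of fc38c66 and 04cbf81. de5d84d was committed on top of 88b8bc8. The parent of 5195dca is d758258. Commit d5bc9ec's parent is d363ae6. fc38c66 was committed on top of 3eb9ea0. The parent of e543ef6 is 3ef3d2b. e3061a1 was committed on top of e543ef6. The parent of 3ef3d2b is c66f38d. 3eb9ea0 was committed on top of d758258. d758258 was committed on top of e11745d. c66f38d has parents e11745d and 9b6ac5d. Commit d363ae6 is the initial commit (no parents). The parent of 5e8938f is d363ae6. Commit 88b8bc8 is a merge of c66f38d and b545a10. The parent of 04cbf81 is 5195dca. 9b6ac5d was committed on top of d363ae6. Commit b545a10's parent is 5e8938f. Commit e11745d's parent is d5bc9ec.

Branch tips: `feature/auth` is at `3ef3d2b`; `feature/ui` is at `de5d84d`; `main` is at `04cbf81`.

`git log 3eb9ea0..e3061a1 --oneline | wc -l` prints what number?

Reachable from e3061a1: {3ef3d2b, 9b6ac5d, c66f38d, d363ae6, d5bc9ec, e11745d, e3061a1, e543ef6}.
Reachable from 3eb9ea0: {3eb9ea0, d363ae6, d5bc9ec, d758258, e11745d}.
In e3061a1's history but not 3eb9ea0's: {3ef3d2b, 9b6ac5d, c66f38d, e3061a1, e543ef6} — 5 commits.

5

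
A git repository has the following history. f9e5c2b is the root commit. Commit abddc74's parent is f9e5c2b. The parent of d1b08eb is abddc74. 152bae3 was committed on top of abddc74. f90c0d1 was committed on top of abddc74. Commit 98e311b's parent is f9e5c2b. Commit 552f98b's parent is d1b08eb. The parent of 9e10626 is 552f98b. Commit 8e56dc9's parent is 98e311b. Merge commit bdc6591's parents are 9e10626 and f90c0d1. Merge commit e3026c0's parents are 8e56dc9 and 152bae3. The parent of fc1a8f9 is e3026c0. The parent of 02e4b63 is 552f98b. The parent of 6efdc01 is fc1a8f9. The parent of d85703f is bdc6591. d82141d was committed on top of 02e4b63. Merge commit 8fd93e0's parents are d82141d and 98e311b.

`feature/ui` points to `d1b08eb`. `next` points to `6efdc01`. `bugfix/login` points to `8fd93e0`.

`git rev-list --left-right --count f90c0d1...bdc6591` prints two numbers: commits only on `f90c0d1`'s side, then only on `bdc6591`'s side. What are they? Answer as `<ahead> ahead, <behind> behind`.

Reachable from f90c0d1: {abddc74, f90c0d1, f9e5c2b}.
Reachable from bdc6591: {552f98b, 9e10626, abddc74, bdc6591, d1b08eb, f90c0d1, f9e5c2b}.
Only in f90c0d1's history (ahead): {} — 0.
Only in bdc6591's history (behind): {552f98b, 9e10626, bdc6591, d1b08eb} — 4.

0 ahead, 4 behind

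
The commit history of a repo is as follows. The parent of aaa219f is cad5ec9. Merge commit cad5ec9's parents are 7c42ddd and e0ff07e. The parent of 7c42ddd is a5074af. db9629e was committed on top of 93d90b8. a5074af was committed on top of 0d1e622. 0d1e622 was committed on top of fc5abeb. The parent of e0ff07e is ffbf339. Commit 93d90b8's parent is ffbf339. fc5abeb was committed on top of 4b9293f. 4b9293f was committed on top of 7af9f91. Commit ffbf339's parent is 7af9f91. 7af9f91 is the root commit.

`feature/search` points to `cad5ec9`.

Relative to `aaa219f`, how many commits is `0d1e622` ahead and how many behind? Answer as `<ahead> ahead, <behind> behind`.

0 ahead, 6 behind

Reachable from 0d1e622: {0d1e622, 4b9293f, 7af9f91, fc5abeb}.
Reachable from aaa219f: {0d1e622, 4b9293f, 7af9f91, 7c42ddd, a5074af, aaa219f, cad5ec9, e0ff07e, fc5abeb, ffbf339}.
Only in 0d1e622's history (ahead): {} — 0.
Only in aaa219f's history (behind): {7c42ddd, a5074af, aaa219f, cad5ec9, e0ff07e, ffbf339} — 6.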